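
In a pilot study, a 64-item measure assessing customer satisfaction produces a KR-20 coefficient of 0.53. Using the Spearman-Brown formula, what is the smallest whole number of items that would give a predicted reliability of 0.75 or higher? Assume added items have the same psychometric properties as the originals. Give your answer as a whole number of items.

Invert Spearman-Brown to solve for n:
n = r_target (1 − r_old) / [ r_old (1 − r_target) ]
n = 0.75(1 − 0.53) / [0.53(1 − 0.75)]
n = 0.3525 / 0.1325 ≈ 2.6604
2.6604 × 64 = 170.27 → 171 items

171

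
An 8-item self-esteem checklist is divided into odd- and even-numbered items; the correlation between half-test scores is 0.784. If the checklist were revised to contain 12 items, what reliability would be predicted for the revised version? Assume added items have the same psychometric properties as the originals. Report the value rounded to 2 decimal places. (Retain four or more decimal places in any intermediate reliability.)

0.92

First correct the split-half correlation to full-test reliability: r_full = 2 × 0.784 / (1 + 0.784) ≈ 0.8789
Then adjust to 12 items: n = 12/8 = 1.5000
r_new = n·r_full / (1 + (n − 1)·r_full) = 1.3184 / 1.4394 ≈ 0.9159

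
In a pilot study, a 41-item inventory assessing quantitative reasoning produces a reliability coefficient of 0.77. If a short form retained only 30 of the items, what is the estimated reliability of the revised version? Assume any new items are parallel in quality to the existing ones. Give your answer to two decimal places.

Length ratio n = 30/41 = 0.7317
r_new = 0.7317·0.77 / [1 + (0.7317 − 1)·0.77]
r_new = 0.5634 / 0.7934 ≈ 0.7101

0.71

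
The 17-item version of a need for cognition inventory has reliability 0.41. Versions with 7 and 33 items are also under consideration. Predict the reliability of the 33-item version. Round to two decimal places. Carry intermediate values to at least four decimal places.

0.57

Only the ratio of lengths matters: n = 33/17 = 1.9412
r_{33} = n·r / (1 + (n − 1)·r) = 0.7959 / 1.3859 ≈ 0.5743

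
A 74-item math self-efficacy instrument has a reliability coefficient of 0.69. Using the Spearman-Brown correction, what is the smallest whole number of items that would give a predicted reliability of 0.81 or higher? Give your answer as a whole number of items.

Spearman-Brown solved for the length factor n:
n = r*(1 − r) / [ r (1 − r*) ]
n = 0.81 × (1 − 0.69) / [ 0.69 × (1 − 0.81) ]
  = 0.2511 / 0.1311 = 1.9153
1.9153 × 74 = 141.73 → 142 items

142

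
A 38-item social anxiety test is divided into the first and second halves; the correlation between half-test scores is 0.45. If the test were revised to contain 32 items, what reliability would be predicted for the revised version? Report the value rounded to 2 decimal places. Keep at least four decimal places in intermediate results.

Full-test reliability from the split-half r: r_full = 2(0.45)/(1 + 0.45) = 0.6207
Then adjust to 32 items: n = 32/38 = 0.8421
r_new = n·r_full / (1 + (n − 1)·r_full) = 0.5227 / 0.9020 ≈ 0.5795

0.58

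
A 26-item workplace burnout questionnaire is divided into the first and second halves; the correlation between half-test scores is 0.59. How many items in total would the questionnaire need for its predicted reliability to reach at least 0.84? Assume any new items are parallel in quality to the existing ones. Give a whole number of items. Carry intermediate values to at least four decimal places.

48

r_full = 2(0.59)/(1 + 0.59) = 0.7421
Solve Spearman-Brown for n: n = 0.84(1 − 0.7421) / [0.7421(1 − 0.84)] = 1.8245
Items = 1.8245 × 26 ≈ 47.44 → 48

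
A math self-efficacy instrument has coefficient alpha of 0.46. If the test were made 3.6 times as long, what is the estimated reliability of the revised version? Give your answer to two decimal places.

0.75

By Spearman-Brown, r_new = n r / (1 + (n − 1) r).
r_new = 3.6·0.46 / [1 + (3.6 − 1)·0.46]
r_new = 1.6560 / 2.1960 ≈ 0.7541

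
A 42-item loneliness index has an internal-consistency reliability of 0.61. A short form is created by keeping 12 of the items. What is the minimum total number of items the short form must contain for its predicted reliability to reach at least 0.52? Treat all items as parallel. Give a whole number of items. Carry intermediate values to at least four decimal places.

30

Short-form reliability: n = 12/42 = 0.2857; r_12 = n·r/(1+(n−1)r) ≈ 0.3089
Length factor from the short form to reach 0.52: n' = 0.52(1 − 0.3089) / [0.3089(1 − 0.52)] ≈ 2.4237
Items = 2.4237 × 12 ≈ 29.08 → 30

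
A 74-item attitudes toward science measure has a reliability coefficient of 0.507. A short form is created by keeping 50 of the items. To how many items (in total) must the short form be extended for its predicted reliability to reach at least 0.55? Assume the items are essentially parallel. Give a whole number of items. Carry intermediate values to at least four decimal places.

First, r for the 50-item form: n = 50/74 = 0.6757, so r_50 = 0.6757·0.507/(1 + (0.6757 − 1)·0.507) = 0.4100
Length factor from the short form to reach 0.55: n' = 0.55(1 − 0.4100) / [0.4100(1 − 0.55)] ≈ 1.7588
Items = 1.7588 × 50 ≈ 87.94 → 88

88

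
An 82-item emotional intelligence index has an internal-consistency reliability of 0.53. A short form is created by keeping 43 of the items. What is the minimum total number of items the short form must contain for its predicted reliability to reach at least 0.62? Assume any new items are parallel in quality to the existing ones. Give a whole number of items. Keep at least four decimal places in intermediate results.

119

First, r for the 43-item form: n = 43/82 = 0.5244, so r_43 = 0.5244·0.53/(1 + (0.5244 − 1)·0.53) = 0.3716
Length factor from the short form to reach 0.62: n' = 0.62(1 − 0.3716) / [0.3716(1 − 0.62)] ≈ 2.7591
Items = 2.7591 × 43 ≈ 118.64 → 119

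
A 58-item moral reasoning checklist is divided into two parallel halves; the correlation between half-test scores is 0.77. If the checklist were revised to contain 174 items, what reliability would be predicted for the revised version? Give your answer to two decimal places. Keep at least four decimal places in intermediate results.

0.95

Full-test reliability from the split-half r: r_full = 2(0.77)/(1 + 0.77) = 0.8701
Then adjust to 174 items: n = 174/58 = 3.0000
r_new = n·r_full / (1 + (n − 1)·r_full) = 2.6103 / 2.7402 ≈ 0.9526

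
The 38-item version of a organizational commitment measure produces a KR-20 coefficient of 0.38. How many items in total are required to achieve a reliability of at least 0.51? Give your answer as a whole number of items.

65

n = 0.51 × (1 − 0.38) / [ 0.38 × (1 − 0.51) ]
  = 0.3162 / 0.1862 = 1.6982
1.6982 × 38 = 64.53 → 65 items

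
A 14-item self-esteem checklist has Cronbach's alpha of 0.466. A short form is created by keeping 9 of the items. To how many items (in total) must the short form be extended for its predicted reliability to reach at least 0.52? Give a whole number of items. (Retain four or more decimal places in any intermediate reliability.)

18

First, r for the 9-item form: n = 9/14 = 0.6429, so r_9 = 0.6429·0.466/(1 + (0.6429 − 1)·0.466) = 0.3594
Then solve for n' with r_old = 0.3594, r_target = 0.52: n' = 0.52(1 − 0.3594)/[0.3594(1 − 0.52)] = 1.9309
Total items = 1.9309 × 9 = 17.38, rounded up to 18.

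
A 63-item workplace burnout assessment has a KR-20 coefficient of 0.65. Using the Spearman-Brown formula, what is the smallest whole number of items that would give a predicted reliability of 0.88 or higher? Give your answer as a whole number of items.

Spearman-Brown solved for the length factor n:
n = r_target (1 − r_old) / [ r_old (1 − r_target) ]
n = 0.88(1 − 0.65) / [0.65(1 − 0.88)]
n = 0.3080 / 0.0780 ≈ 3.9487
3.9487 × 63 = 248.77 → 249 items

249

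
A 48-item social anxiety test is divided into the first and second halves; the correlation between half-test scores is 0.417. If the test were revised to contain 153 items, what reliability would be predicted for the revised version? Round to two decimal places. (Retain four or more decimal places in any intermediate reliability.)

Spearman-Brown correction (n = 2): r_full = 2·0.417/(1 + 0.417) = 0.5886
Then adjust to 153 items: n = 153/48 = 3.1875
r_new = n·r_full / (1 + (n − 1)·r_full) = 1.8762 / 2.2876 ≈ 0.8202

0.82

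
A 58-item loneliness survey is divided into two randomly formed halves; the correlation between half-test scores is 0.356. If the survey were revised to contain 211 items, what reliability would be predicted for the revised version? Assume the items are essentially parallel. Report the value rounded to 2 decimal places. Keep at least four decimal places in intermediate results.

0.80

First correct the split-half correlation to full-test reliability: r_full = 2 × 0.356 / (1 + 0.356) ≈ 0.5251
Then adjust to 211 items: n = 211/58 = 3.6379
r_new = n·r_full / (1 + (n − 1)·r_full) = 1.9103 / 2.3852 ≈ 0.8009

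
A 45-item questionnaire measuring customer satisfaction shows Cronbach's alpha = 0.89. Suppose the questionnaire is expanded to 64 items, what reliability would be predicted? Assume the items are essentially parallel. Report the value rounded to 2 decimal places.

The new length is 64/45 = 1.4222 times the old.
Spearman-Brown: r_new = n·r / (1 + (n − 1)·r)
r_new = 1.4222·0.89 / [1 + (1.4222 − 1)·0.89]
r_new = 1.2658 / 1.3758 ≈ 0.9200

0.92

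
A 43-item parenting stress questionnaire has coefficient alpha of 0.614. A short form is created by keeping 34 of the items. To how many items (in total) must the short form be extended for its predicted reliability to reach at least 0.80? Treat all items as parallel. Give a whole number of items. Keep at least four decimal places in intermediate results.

First, r for the 34-item form: n = 34/43 = 0.7907, so r_34 = 0.7907·0.614/(1 + (0.7907 − 1)·0.614) = 0.5571
Length factor from the short form to reach 0.80: n' = 0.80(1 − 0.5571) / [0.5571(1 − 0.80)] ≈ 3.1800
Total items = 3.1800 × 34 = 108.12, rounded up to 109.

109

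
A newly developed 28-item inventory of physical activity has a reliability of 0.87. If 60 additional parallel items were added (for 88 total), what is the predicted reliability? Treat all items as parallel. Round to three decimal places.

0.955

The new length is 88/28 = 3.1429 times the old.
r_new = (3.1429 × 0.87) / (1 + (3.1429 − 1) × 0.87)
     = 2.7343 / 2.8643 = 0.9546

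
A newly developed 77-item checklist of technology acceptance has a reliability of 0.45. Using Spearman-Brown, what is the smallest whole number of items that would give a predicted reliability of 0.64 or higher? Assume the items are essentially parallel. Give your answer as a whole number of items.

n = 0.64(1 − 0.45) / [0.45(1 − 0.64)]
n = 0.3520 / 0.1620 ≈ 2.1728
2.1728 × 77 = 167.31 → 168 items

168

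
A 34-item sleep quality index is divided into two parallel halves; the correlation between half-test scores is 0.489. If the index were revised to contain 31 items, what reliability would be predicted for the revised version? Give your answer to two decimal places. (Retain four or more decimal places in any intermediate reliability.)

First correct the split-half correlation to full-test reliability: r_full = 2 × 0.489 / (1 + 0.489) ≈ 0.6568
Length factor from 34 to 31 items: n = 31/34 = 0.9118
r_new = n·r_full / (1 + (n − 1)·r_full) = 0.5989 / 0.9421 ≈ 0.6357

0.64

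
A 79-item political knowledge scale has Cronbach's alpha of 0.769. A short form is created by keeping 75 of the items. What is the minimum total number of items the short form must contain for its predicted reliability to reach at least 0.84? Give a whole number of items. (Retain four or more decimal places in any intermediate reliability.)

First, r for the 75-item form: n = 75/79 = 0.9494, so r_75 = 0.9494·0.769/(1 + (0.9494 − 1)·0.769) = 0.7596
Length factor from the short form to reach 0.84: n' = 0.84(1 − 0.7596) / [0.7596(1 − 0.84)] ≈ 1.6615
Items = 1.6615 × 75 ≈ 124.61 → 125

125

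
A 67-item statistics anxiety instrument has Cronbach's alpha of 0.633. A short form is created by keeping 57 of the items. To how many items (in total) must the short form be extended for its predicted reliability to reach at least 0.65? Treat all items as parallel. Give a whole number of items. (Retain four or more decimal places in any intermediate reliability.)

Short-form reliability: n = 57/67 = 0.8507; r_57 = n·r/(1+(n−1)r) ≈ 0.5947
Length factor from the short form to reach 0.65: n' = 0.65(1 − 0.5947) / [0.5947(1 − 0.65)] ≈ 1.2657
Items = 1.2657 × 57 ≈ 72.14 → 73

73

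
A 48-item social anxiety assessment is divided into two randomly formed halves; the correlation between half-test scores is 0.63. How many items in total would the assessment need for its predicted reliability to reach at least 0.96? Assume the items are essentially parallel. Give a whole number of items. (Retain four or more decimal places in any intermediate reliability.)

339

Corrected full-test reliability: r_full = 2 × 0.63 / (1 + 0.63) ≈ 0.7730
Solve Spearman-Brown for n: n = 0.96(1 − 0.7730) / [0.7730(1 − 0.96)] = 7.0479
Required items = 7.0479 × 48 = 338.30, so 339 items.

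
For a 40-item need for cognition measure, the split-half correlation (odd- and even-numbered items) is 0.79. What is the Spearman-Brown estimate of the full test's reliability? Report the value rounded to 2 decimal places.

0.88

Each half is half the length of the full test, so the full test is n = 2 times a half.
r_full = 2r_hh / (1 + r_hh) = 2 × 0.79 / (1 + 0.79)
r_full = 1.5800 / 1.7900 ≈ 0.8827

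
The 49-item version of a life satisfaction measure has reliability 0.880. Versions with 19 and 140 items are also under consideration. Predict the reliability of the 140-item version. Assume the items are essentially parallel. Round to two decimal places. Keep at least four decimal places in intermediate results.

The 19-item form is not needed; work directly from the 49-item form with n = 140/49 = 2.8571.
r_{140} = n·r / (1 + (n − 1)·r) = 2.5142 / 2.6342 ≈ 0.9544

0.95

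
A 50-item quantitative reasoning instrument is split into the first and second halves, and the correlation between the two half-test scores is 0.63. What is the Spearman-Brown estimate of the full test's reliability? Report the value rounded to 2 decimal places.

r_full = 2(0.63) / (1 + 0.63)
r_full = 1.2600 / 1.6300 ≈ 0.7730

0.77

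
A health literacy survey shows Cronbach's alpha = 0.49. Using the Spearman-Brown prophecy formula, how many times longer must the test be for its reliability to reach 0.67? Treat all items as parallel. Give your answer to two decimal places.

Invert Spearman-Brown to solve for n:
n = r_target (1 − r_old) / [ r_old (1 − r_target) ]
n = 0.67(1 − 0.49) / [0.49(1 − 0.67)]
n = 0.3417 / 0.1617 ≈ 2.1132

2.11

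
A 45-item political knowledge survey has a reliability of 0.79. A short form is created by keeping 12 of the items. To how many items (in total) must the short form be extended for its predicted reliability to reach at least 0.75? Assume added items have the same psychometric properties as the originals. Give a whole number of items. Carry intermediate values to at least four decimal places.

First, r for the 12-item form: n = 12/45 = 0.2667, so r_12 = 0.2667·0.79/(1 + (0.2667 − 1)·0.79) = 0.5008
Then solve for n' with r_old = 0.5008, r_target = 0.75: n' = 0.75(1 − 0.5008)/[0.5008(1 − 0.75)] = 2.9904
Total items = 2.9904 × 12 = 35.88, rounded up to 36.

36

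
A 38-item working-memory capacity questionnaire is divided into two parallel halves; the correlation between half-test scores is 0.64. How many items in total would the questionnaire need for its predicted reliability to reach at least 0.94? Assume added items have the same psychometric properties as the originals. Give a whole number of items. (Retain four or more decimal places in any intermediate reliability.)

168

r_full = 2(0.64)/(1 + 0.64) = 0.7805
n = r_tgt(1 − r_full) / [r_full(1 − r_tgt)] = 0.94 × 0.2195 / (0.7805 × 0.06) ≈ 4.4059
Items = 4.4059 × 38 ≈ 167.42 → 168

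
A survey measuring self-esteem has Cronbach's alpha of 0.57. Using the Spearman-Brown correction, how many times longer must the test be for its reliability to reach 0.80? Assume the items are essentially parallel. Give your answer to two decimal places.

3.02

Rearranging the Spearman-Brown formula for n,
n = r_target (1 − r_old) / [ r_old (1 − r_target) ]
n = 0.80(1 − 0.57) / [0.57(1 − 0.80)]
  = 0.3440 / 0.1140 = 3.0175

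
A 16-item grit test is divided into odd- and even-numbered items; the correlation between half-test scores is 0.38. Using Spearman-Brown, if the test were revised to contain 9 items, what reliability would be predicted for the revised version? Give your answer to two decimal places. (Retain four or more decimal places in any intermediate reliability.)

First correct the split-half correlation to full-test reliability: r_full = 2 × 0.38 / (1 + 0.38) ≈ 0.5507
Length factor from 16 to 9 items: n = 9/16 = 0.5625
r_new = n·r_full / (1 + (n − 1)·r_full) = 0.3098 / 0.7591 ≈ 0.4081

0.41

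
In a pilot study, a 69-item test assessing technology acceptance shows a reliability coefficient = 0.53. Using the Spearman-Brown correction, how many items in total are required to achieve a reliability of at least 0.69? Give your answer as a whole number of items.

Spearman-Brown solved for the length factor n:
n = r*(1 − r) / [ r (1 − r*) ]
n = 0.69 × (1 − 0.53) / [ 0.53 × (1 − 0.69) ]
n = 0.3243 / 0.1643 ≈ 1.9738
Items needed = n × 69 = 1.9738 × 69 ≈ 136.19 → round up to 137

137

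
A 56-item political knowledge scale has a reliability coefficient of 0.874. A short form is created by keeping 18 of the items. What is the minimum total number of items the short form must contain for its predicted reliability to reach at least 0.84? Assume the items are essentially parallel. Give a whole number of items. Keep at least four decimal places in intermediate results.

43

Short-form reliability: n = 18/56 = 0.3214; r_18 = n·r/(1+(n−1)r) ≈ 0.6903
Then solve for n' with r_old = 0.6903, r_target = 0.84: n' = 0.84(1 − 0.6903)/[0.6903(1 − 0.84)] = 2.3554
Total items = 2.3554 × 18 = 42.40, rounded up to 43.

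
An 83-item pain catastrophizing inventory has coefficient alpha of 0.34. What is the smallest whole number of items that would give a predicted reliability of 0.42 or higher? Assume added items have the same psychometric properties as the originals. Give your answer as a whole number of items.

117

Rearranging the Spearman-Brown formula for n,
n = r_target (1 − r_old) / [ r_old (1 − r_target) ]
n = [0.42 × 0.66] / [0.34 × 0.58]
  = 0.2772 / 0.1972 = 1.4057
Items needed = n × 83 = 1.4057 × 83 ≈ 116.67 → round up to 117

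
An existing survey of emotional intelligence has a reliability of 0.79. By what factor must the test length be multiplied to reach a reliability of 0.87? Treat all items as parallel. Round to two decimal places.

1.78

n = [0.87 × 0.21] / [0.79 × 0.13]
  = 0.1827 / 0.1027 = 1.7790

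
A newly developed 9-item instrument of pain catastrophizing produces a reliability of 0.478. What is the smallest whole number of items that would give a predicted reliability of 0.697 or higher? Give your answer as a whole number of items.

Rearranging the Spearman-Brown formula for n,
n = r*(1 − r) / [ r (1 − r*) ]
n = 0.697 × (1 − 0.478) / [ 0.478 × (1 − 0.697) ]
  = 0.363834 / 0.144834 = 2.5121
So the test needs 2.5121 × 9 ≈ 22.61 items; rounding up, 23.

23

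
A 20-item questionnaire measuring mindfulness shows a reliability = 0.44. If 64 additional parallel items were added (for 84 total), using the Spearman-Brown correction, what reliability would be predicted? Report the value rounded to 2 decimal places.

0.77

n = 84/20 = 4.2
Apply the Spearman-Brown prophecy formula, r' = nr / [1 + (n − 1)r]:
r_new = (4.2 × 0.44) / (1 + (4.2 − 1) × 0.44)
     = 1.8480 / 2.4080 = 0.7674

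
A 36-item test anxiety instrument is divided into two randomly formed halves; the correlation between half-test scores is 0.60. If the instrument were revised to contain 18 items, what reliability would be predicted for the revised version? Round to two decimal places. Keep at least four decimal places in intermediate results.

0.60

Full-test reliability from the split-half r: r_full = 2(0.60)/(1 + 0.60) = 0.7500
Length factor from 36 to 18 items: n = 18/36 = 0.5000
r_new = n·r_full / (1 + (n − 1)·r_full) = 0.3750 / 0.6250 ≈ 0.6000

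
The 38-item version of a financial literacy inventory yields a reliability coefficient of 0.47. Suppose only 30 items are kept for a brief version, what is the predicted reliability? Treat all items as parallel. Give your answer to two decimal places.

0.41

Length ratio n = 30/38 = 0.7895
Spearman-Brown: r_new = n·r / (1 + (n − 1)·r)
r_new = 0.7895·0.47 / [1 + (0.7895 − 1)·0.47]
r_new = 0.3711 / 0.9011 ≈ 0.4118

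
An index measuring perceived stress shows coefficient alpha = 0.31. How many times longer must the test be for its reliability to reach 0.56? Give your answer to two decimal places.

2.83

Spearman-Brown solved for the length factor n:
n = r*(1 − r) / [ r (1 − r*) ]
n = 0.56(1 − 0.31) / [0.31(1 − 0.56)]
n = 0.3864 / 0.1364 ≈ 2.8328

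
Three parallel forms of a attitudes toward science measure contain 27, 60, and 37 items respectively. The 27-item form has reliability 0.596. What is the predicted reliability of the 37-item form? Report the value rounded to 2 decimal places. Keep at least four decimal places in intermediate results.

0.67

The 60-item form is not needed; work directly from the 27-item form with n = 37/27 = 1.3704.
r_{37} = n·r / (1 + (n − 1)·r) = 0.8168 / 1.2208 ≈ 0.6691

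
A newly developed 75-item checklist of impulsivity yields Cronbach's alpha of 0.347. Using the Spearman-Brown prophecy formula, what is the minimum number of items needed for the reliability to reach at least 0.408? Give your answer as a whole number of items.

Invert Spearman-Brown to solve for n:
n = r_target (1 − r_old) / [ r_old (1 − r_target) ]
n = [0.408 × 0.653] / [0.347 × 0.592]
n = 0.266424 / 0.205424 ≈ 1.2969
Items needed = n × 75 = 1.2969 × 75 ≈ 97.27 → round up to 98

98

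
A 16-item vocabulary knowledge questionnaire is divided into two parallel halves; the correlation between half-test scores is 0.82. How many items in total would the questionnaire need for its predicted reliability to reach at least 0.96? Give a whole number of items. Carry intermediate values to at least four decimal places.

43

r_full = 2(0.82)/(1 + 0.82) = 0.9011
n = r_tgt(1 − r_full) / [r_full(1 − r_tgt)] = 0.96 × 0.0989 / (0.9011 × 0.04) ≈ 2.6341
Required items = 2.6341 × 16 = 42.15, so 43 items.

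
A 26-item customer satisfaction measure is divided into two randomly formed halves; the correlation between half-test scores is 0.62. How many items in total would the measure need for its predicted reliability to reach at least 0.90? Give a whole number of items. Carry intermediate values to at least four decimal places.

r_full = 2(0.62)/(1 + 0.62) = 0.7654
Solve Spearman-Brown for n: n = 0.90(1 − 0.7654) / [0.7654(1 − 0.90)] = 2.7586
Required items = 2.7586 × 26 = 71.72, so 72 items.

72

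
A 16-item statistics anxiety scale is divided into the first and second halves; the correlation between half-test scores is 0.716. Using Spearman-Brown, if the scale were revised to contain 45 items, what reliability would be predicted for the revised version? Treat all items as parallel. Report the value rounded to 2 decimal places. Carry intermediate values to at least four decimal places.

0.93

First correct the split-half correlation to full-test reliability: r_full = 2 × 0.716 / (1 + 0.716) ≈ 0.8345
Then adjust to 45 items: n = 45/16 = 2.8125
r_new = n·r_full / (1 + (n − 1)·r_full) = 2.3470 / 2.5125 ≈ 0.9341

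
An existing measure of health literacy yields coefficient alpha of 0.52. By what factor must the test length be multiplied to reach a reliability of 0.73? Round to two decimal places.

n = 0.73 × (1 − 0.52) / [ 0.52 × (1 − 0.73) ]
  = 0.3504 / 0.1404 = 2.4957

2.50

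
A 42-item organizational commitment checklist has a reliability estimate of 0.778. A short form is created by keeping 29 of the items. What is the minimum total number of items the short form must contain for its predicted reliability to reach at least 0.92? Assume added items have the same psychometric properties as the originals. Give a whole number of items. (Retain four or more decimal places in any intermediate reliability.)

138

Short-form reliability: n = 29/42 = 0.6905; r_29 = n·r/(1+(n−1)r) ≈ 0.7076
Length factor from the short form to reach 0.92: n' = 0.92(1 − 0.7076) / [0.7076(1 − 0.92)] ≈ 4.7521
Items = 4.7521 × 29 ≈ 137.81 → 138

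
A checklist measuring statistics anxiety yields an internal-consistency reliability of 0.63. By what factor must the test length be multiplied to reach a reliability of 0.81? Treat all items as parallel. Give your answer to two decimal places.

Spearman-Brown solved for the length factor n:
n = r*(1 − r) / [ r (1 − r*) ]
n = 0.81(1 − 0.63) / [0.63(1 − 0.81)]
n = 0.2997 / 0.1197 ≈ 2.5038

2.50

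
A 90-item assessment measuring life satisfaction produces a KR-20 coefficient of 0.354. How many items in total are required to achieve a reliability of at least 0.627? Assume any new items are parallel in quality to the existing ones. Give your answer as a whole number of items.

277

Invert Spearman-Brown to solve for n:
n = r*(1 − r) / [ r (1 − r*) ]
n = 0.627(1 − 0.354) / [0.354(1 − 0.627)]
n = 0.405042 / 0.132042 ≈ 3.0675
3.0675 × 90 = 276.07 → 277 items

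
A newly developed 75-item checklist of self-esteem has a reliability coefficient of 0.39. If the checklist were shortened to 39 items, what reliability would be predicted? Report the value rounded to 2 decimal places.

Length ratio n = 39/75 = 0.52
Spearman-Brown: r_new = n·r / (1 + (n − 1)·r)
r_new = 0.52·0.39 / [1 + (0.52 − 1)·0.39]
r_new = 0.2028 / 0.8128 ≈ 0.2495

0.25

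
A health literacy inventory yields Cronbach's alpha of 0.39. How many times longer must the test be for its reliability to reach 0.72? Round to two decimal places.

4.02

Invert Spearman-Brown to solve for n:
n = r*(1 − r) / [ r (1 − r*) ]
n = [0.72 × 0.61] / [0.39 × 0.28]
  = 0.4392 / 0.1092 = 4.0220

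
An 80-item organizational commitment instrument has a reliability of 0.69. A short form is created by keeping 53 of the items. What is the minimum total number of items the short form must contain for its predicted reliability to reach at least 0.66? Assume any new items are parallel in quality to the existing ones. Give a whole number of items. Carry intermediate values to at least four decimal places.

Short-form reliability: n = 53/80 = 0.6625; r_53 = n·r/(1+(n−1)r) ≈ 0.5959
Then solve for n' with r_old = 0.5959, r_target = 0.66: n' = 0.66(1 − 0.5959)/[0.5959(1 − 0.66)] = 1.3164
Items = 1.3164 × 53 ≈ 69.77 → 70

70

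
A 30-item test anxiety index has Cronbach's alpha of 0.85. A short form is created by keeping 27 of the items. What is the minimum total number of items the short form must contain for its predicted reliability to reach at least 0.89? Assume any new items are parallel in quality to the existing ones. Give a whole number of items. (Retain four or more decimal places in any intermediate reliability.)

First, r for the 27-item form: n = 27/30 = 0.9000, so r_27 = 0.9000·0.85/(1 + (0.9000 − 1)·0.85) = 0.8361
Length factor from the short form to reach 0.89: n' = 0.89(1 − 0.8361) / [0.8361(1 − 0.89)] ≈ 1.5861
Total items = 1.5861 × 27 = 42.82, rounded up to 43.

43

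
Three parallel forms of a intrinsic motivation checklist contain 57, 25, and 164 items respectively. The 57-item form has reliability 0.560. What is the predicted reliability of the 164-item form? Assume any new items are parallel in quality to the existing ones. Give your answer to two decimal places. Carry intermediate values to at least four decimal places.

Only the ratio of lengths matters: n = 164/57 = 2.8772
r_{164} = n·r / (1 + (n − 1)·r) = 1.6112 / 2.0512 ≈ 0.7855

0.79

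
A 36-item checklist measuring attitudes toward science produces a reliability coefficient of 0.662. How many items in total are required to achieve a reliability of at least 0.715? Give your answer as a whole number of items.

n = [0.715 × 0.338] / [0.662 × 0.285]
n = 0.241670 / 0.188670 ≈ 1.2809
So the test needs 1.2809 × 36 ≈ 46.11 items; rounding up, 47.

47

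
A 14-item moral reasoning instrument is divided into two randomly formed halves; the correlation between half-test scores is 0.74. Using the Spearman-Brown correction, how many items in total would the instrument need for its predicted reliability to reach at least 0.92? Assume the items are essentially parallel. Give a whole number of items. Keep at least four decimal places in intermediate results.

29

Corrected full-test reliability: r_full = 2 × 0.74 / (1 + 0.74) ≈ 0.8506
Solve Spearman-Brown for n: n = 0.92(1 − 0.8506) / [0.8506(1 − 0.92)] = 2.0199
Required items = 2.0199 × 14 = 28.28, so 29 items.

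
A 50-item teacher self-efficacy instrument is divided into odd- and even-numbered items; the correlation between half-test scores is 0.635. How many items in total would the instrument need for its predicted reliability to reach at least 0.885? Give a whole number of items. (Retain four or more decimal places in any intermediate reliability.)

111

Corrected full-test reliability: r_full = 2 × 0.635 / (1 + 0.635) ≈ 0.7768
Solve Spearman-Brown for n: n = 0.885(1 − 0.7768) / [0.7768(1 − 0.885)] = 2.2112
Items = 2.2112 × 50 ≈ 110.56 → 111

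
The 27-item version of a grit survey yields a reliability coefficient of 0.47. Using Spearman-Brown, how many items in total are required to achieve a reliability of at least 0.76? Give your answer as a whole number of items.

n = 0.76(1 − 0.47) / [0.47(1 − 0.76)]
  = 0.4028 / 0.1128 = 3.5709
So the test needs 3.5709 × 27 ≈ 96.41 items; rounding up, 97.

97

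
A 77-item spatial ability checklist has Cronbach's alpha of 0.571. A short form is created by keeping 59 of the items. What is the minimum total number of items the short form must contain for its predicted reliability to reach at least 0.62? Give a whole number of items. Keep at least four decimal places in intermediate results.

First, r for the 59-item form: n = 59/77 = 0.7662, so r_59 = 0.7662·0.571/(1 + (0.7662 − 1)·0.571) = 0.5049
Length factor from the short form to reach 0.62: n' = 0.62(1 − 0.5049) / [0.5049(1 − 0.62)] ≈ 1.5999
Items = 1.5999 × 59 ≈ 94.39 → 95

95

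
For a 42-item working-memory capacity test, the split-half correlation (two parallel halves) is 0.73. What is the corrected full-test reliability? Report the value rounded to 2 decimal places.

Apply the Spearman-Brown correction with n = 2:
r_full = 2r_hh / (1 + r_hh) = 2 × 0.73 / (1 + 0.73)
r_full = 1.4600 / 1.7300 ≈ 0.8439

0.84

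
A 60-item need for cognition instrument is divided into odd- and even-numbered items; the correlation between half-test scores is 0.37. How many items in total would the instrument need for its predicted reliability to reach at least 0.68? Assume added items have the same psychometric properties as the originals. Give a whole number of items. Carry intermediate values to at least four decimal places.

109

Corrected full-test reliability: r_full = 2 × 0.37 / (1 + 0.37) ≈ 0.5401
n = r_tgt(1 − r_full) / [r_full(1 − r_tgt)] = 0.68 × 0.4599 / (0.5401 × 0.32) ≈ 1.8095
Items = 1.8095 × 60 ≈ 108.57 → 109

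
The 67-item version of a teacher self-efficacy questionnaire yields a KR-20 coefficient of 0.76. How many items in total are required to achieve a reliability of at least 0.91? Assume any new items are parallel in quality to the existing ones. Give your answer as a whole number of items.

Rearranging the Spearman-Brown formula for n,
n = r_target (1 − r_old) / [ r_old (1 − r_target) ]
n = 0.91 × (1 − 0.76) / [ 0.76 × (1 − 0.91) ]
  = 0.2184 / 0.0684 = 3.1930
Items needed = n × 67 = 3.1930 × 67 ≈ 213.93 → round up to 214

214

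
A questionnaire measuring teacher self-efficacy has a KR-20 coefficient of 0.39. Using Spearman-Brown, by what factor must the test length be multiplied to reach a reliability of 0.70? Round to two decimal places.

Rearranging the Spearman-Brown formula for n,
n = r*(1 − r) / [ r (1 − r*) ]
n = [0.70 × 0.61] / [0.39 × 0.30]
  = 0.4270 / 0.1170 = 3.6496

3.65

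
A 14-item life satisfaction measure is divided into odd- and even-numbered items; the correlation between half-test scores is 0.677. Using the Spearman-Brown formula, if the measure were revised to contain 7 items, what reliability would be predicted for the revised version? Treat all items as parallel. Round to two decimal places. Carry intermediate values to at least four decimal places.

0.68

First correct the split-half correlation to full-test reliability: r_full = 2 × 0.677 / (1 + 0.677) ≈ 0.8074
Then adjust to 7 items: n = 7/14 = 0.5000
r_new = n·r_full / (1 + (n − 1)·r_full) = 0.4037 / 0.5963 ≈ 0.6770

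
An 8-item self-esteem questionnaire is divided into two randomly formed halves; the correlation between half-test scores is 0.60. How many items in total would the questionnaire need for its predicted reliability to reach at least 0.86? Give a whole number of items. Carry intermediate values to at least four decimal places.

Corrected full-test reliability: r_full = 2 × 0.60 / (1 + 0.60) ≈ 0.7500
Solve Spearman-Brown for n: n = 0.86(1 − 0.7500) / [0.7500(1 − 0.86)] = 2.0476
Items = 2.0476 × 8 ≈ 16.38 → 17

17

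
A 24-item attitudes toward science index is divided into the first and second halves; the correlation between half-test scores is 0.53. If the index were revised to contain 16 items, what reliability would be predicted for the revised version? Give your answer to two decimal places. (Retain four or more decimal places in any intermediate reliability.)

0.60

First correct the split-half correlation to full-test reliability: r_full = 2 × 0.53 / (1 + 0.53) ≈ 0.6928
Then adjust to 16 items: n = 16/24 = 0.6667
r_new = n·r_full / (1 + (n − 1)·r_full) = 0.4619 / 0.7691 ≈ 0.6006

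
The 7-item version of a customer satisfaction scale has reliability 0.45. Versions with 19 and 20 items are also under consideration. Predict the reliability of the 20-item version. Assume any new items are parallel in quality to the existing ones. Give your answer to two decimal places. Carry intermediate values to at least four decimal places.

0.70

The 19-item form is not needed; work directly from the 7-item form with n = 20/7 = 2.8571.
r_{20} = n·r / (1 + (n − 1)·r) = 1.2857 / 1.8357 ≈ 0.7004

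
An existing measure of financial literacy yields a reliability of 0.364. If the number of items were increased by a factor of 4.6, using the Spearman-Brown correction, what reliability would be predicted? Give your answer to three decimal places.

Apply the Spearman-Brown prophecy formula, r' = nr / [1 + (n − 1)r]:
r_new = 4.6·0.364 / [1 + (4.6 − 1)·0.364]
r_new = 1.6744 / 2.3104 ≈ 0.7247

0.725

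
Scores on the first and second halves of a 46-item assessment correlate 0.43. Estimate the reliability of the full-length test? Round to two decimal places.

0.60

Each half is half the length of the full test, so the full test is n = 2 times a half.
r_full = 2r_hh / (1 + r_hh) = 2 × 0.43 / (1 + 0.43)
       = 0.8600 / 1.4300 = 0.6014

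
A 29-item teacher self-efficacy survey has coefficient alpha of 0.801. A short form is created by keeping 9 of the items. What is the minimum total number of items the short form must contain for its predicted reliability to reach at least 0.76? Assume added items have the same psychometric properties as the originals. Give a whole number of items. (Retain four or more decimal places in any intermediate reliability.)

First, r for the 9-item form: n = 9/29 = 0.3103, so r_9 = 0.3103·0.801/(1 + (0.3103 − 1)·0.801) = 0.5554
Then solve for n' with r_old = 0.5554, r_target = 0.76: n' = 0.76(1 − 0.5554)/[0.5554(1 − 0.76)] = 2.5349
Total items = 2.5349 × 9 = 22.81, rounded up to 23.

23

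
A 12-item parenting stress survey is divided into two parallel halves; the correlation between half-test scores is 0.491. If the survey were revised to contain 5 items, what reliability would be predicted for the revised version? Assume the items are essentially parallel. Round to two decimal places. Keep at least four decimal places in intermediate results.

0.45

Spearman-Brown correction (n = 2): r_full = 2·0.491/(1 + 0.491) = 0.6586
Length factor from 12 to 5 items: n = 5/12 = 0.4167
r_new = n·r_full / (1 + (n − 1)·r_full) = 0.2744 / 0.6158 ≈ 0.4456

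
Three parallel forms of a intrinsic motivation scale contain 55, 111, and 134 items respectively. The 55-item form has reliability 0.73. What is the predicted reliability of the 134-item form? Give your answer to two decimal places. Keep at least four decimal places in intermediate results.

Only the ratio of lengths matters: n = 134/55 = 2.4364
r_{134} = n·r / (1 + (n − 1)·r) = 1.7786 / 2.0486 ≈ 0.8682

0.87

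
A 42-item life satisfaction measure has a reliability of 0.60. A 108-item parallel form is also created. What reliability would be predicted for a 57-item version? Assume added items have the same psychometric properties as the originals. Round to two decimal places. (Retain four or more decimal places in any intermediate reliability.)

Only the ratio of lengths matters: n = 57/42 = 1.3571
r_{57} = n·r / (1 + (n − 1)·r) = 0.8143 / 1.2143 ≈ 0.6706

0.67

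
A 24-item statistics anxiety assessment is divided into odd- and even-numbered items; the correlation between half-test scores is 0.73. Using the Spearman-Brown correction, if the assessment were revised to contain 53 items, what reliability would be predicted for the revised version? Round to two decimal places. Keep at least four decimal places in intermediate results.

First correct the split-half correlation to full-test reliability: r_full = 2 × 0.73 / (1 + 0.73) ≈ 0.8439
Length factor from 24 to 53 items: n = 53/24 = 2.2083
r_new = n·r_full / (1 + (n − 1)·r_full) = 1.8636 / 2.0197 ≈ 0.9227

0.92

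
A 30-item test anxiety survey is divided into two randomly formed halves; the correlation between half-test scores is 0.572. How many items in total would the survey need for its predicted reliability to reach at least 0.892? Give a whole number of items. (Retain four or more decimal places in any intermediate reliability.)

Corrected full-test reliability: r_full = 2 × 0.572 / (1 + 0.572) ≈ 0.7277
Solve Spearman-Brown for n: n = 0.892(1 − 0.7277) / [0.7277(1 − 0.892)] = 3.0906
Items = 3.0906 × 30 ≈ 92.72 → 93

93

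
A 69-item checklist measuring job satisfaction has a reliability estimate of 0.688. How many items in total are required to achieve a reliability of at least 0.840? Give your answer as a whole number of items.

165

Invert Spearman-Brown to solve for n:
n = r_target (1 − r_old) / [ r_old (1 − r_target) ]
n = [0.840 × 0.312] / [0.688 × 0.160]
  = 0.262080 / 0.110080 = 2.3808
So the test needs 2.3808 × 69 ≈ 164.28 items; rounding up, 165.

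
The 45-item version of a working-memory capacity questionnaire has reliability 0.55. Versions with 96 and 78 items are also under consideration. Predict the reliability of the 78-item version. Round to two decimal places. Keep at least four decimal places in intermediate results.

0.68

The 96-item form is not needed; work directly from the 45-item form with n = 78/45 = 1.7333.
r_{78} = n·r / (1 + (n − 1)·r) = 0.9533 / 1.4033 ≈ 0.6793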